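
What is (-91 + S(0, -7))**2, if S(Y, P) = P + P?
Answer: 11025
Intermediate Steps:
S(Y, P) = 2*P
(-91 + S(0, -7))**2 = (-91 + 2*(-7))**2 = (-91 - 14)**2 = (-105)**2 = 11025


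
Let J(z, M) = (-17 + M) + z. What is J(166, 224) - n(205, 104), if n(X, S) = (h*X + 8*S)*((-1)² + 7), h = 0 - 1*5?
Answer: 1917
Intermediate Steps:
h = -5 (h = 0 - 5 = -5)
J(z, M) = -17 + M + z
n(X, S) = -40*X + 64*S (n(X, S) = (-5*X + 8*S)*((-1)² + 7) = (-5*X + 8*S)*(1 + 7) = (-5*X + 8*S)*8 = -40*X + 64*S)
J(166, 224) - n(205, 104) = (-17 + 224 + 166) - (-40*205 + 64*104) = 373 - (-8200 + 6656) = 373 - 1*(-1544) = 373 + 1544 = 1917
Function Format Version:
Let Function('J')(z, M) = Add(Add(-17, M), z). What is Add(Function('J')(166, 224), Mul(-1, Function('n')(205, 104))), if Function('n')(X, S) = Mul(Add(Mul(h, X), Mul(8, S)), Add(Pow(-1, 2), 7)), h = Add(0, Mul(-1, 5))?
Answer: 1917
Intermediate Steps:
h = -5 (h = Add(0, -5) = -5)
Function('J')(z, M) = Add(-17, M, z)
Function('n')(X, S) = Add(Mul(-40, X), Mul(64, S)) (Function('n')(X, S) = Mul(Add(Mul(-5, X), Mul(8, S)), Add(Pow(-1, 2), 7)) = Mul(Add(Mul(-5, X), Mul(8, S)), Add(1, 7)) = Mul(Add(Mul(-5, X), Mul(8, S)), 8) = Add(Mul(-40, X), Mul(64, S)))
Add(Function('J')(166, 224), Mul(-1, Function('n')(205, 104))) = Add(Add(-17, 224, 166), Mul(-1, Add(Mul(-40, 205), Mul(64, 104)))) = Add(373, Mul(-1, Add(-8200, 6656))) = Add(373, Mul(-1, -1544)) = Add(373, 1544) = 1917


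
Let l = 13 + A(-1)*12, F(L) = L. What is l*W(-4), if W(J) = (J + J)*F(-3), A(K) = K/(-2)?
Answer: 456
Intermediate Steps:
A(K) = -K/2 (A(K) = K*(-½) = -K/2)
W(J) = -6*J (W(J) = (J + J)*(-3) = (2*J)*(-3) = -6*J)
l = 19 (l = 13 - ½*(-1)*12 = 13 + (½)*12 = 13 + 6 = 19)
l*W(-4) = 19*(-6*(-4)) = 19*24 = 456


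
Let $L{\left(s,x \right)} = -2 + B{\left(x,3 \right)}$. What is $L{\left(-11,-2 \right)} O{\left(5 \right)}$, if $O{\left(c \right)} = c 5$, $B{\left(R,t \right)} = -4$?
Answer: $-150$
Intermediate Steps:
$L{\left(s,x \right)} = -6$ ($L{\left(s,x \right)} = -2 - 4 = -6$)
$O{\left(c \right)} = 5 c$
$L{\left(-11,-2 \right)} O{\left(5 \right)} = - 6 \cdot 5 \cdot 5 = \left(-6\right) 25 = -150$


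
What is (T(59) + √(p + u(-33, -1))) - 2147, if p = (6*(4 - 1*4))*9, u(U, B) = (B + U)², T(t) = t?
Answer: -2054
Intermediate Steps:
p = 0 (p = (6*(4 - 4))*9 = (6*0)*9 = 0*9 = 0)
(T(59) + √(p + u(-33, -1))) - 2147 = (59 + √(0 + (-1 - 33)²)) - 2147 = (59 + √(0 + (-34)²)) - 2147 = (59 + √(0 + 1156)) - 2147 = (59 + √1156) - 2147 = (59 + 34) - 2147 = 93 - 2147 = -2054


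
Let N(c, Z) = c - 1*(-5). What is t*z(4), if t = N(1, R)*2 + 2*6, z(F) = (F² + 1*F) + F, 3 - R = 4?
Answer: 576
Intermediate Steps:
R = -1 (R = 3 - 1*4 = 3 - 4 = -1)
N(c, Z) = 5 + c (N(c, Z) = c + 5 = 5 + c)
z(F) = F² + 2*F (z(F) = (F² + F) + F = (F + F²) + F = F² + 2*F)
t = 24 (t = (5 + 1)*2 + 2*6 = 6*2 + 12 = 12 + 12 = 24)
t*z(4) = 24*(4*(2 + 4)) = 24*(4*6) = 24*24 = 576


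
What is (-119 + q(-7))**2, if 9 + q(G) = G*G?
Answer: 6241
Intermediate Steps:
q(G) = -9 + G**2 (q(G) = -9 + G*G = -9 + G**2)
(-119 + q(-7))**2 = (-119 + (-9 + (-7)**2))**2 = (-119 + (-9 + 49))**2 = (-119 + 40)**2 = (-79)**2 = 6241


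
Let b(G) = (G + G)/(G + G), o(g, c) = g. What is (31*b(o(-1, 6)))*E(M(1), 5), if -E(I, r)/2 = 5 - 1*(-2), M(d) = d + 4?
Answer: -434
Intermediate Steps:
M(d) = 4 + d
E(I, r) = -14 (E(I, r) = -2*(5 - 1*(-2)) = -2*(5 + 2) = -2*7 = -14)
b(G) = 1 (b(G) = (2*G)/((2*G)) = (2*G)*(1/(2*G)) = 1)
(31*b(o(-1, 6)))*E(M(1), 5) = (31*1)*(-14) = 31*(-14) = -434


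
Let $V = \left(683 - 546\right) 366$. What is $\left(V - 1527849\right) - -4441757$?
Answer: $2964050$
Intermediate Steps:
$V = 50142$ ($V = 137 \cdot 366 = 50142$)
$\left(V - 1527849\right) - -4441757 = \left(50142 - 1527849\right) - -4441757 = -1477707 + 4441757 = 2964050$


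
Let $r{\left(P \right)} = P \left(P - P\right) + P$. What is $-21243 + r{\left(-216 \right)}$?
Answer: $-21459$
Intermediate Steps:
$r{\left(P \right)} = P$ ($r{\left(P \right)} = P 0 + P = 0 + P = P$)
$-21243 + r{\left(-216 \right)} = -21243 - 216 = -21459$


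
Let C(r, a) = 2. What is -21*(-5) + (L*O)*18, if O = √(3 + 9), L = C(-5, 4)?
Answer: 105 + 72*√3 ≈ 229.71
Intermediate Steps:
L = 2
O = 2*√3 (O = √12 = 2*√3 ≈ 3.4641)
-21*(-5) + (L*O)*18 = -21*(-5) + (2*(2*√3))*18 = 105 + (4*√3)*18 = 105 + 72*√3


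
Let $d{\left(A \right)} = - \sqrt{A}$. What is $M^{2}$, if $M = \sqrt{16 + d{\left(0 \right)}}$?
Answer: $16$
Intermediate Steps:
$M = 4$ ($M = \sqrt{16 - \sqrt{0}} = \sqrt{16 - 0} = \sqrt{16 + 0} = \sqrt{16} = 4$)
$M^{2} = 4^{2} = 16$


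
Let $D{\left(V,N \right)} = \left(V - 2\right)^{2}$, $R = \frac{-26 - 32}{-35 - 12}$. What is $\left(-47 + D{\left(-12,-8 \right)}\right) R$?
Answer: $\frac{8642}{47} \approx 183.87$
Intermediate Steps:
$R = \frac{58}{47}$ ($R = - \frac{58}{-47} = \left(-58\right) \left(- \frac{1}{47}\right) = \frac{58}{47} \approx 1.234$)
$D{\left(V,N \right)} = \left(-2 + V\right)^{2}$
$\left(-47 + D{\left(-12,-8 \right)}\right) R = \left(-47 + \left(-2 - 12\right)^{2}\right) \frac{58}{47} = \left(-47 + \left(-14\right)^{2}\right) \frac{58}{47} = \left(-47 + 196\right) \frac{58}{47} = 149 \cdot \frac{58}{47} = \frac{8642}{47}$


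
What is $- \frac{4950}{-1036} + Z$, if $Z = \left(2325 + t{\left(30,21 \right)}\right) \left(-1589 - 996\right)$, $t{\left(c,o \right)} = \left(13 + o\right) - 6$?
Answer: $- \frac{3150735115}{518} \approx -6.0825 \cdot 10^{6}$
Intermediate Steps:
$t{\left(c,o \right)} = 7 + o$
$Z = -6082505$ ($Z = \left(2325 + \left(7 + 21\right)\right) \left(-1589 - 996\right) = \left(2325 + 28\right) \left(-2585\right) = 2353 \left(-2585\right) = -6082505$)
$- \frac{4950}{-1036} + Z = - \frac{4950}{-1036} - 6082505 = \left(-4950\right) \left(- \frac{1}{1036}\right) - 6082505 = \frac{2475}{518} - 6082505 = - \frac{3150735115}{518}$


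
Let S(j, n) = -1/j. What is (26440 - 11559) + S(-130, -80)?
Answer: 1934531/130 ≈ 14881.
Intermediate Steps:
S(j, n) = -1/j
(26440 - 11559) + S(-130, -80) = (26440 - 11559) - 1/(-130) = 14881 - 1*(-1/130) = 14881 + 1/130 = 1934531/130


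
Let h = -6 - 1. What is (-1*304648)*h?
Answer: 2132536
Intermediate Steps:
h = -7
(-1*304648)*h = -1*304648*(-7) = -304648*(-7) = 2132536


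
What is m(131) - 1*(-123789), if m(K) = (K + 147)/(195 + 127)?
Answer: 19930168/161 ≈ 1.2379e+5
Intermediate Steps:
m(K) = 21/46 + K/322 (m(K) = (147 + K)/322 = (147 + K)*(1/322) = 21/46 + K/322)
m(131) - 1*(-123789) = (21/46 + (1/322)*131) - 1*(-123789) = (21/46 + 131/322) + 123789 = 139/161 + 123789 = 19930168/161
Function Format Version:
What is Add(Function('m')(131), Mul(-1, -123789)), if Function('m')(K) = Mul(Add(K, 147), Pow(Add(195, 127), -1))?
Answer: Rational(19930168, 161) ≈ 1.2379e+5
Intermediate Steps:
Function('m')(K) = Add(Rational(21, 46), Mul(Rational(1, 322), K)) (Function('m')(K) = Mul(Add(147, K), Pow(322, -1)) = Mul(Add(147, K), Rational(1, 322)) = Add(Rational(21, 46), Mul(Rational(1, 322), K)))
Add(Function('m')(131), Mul(-1, -123789)) = Add(Add(Rational(21, 46), Mul(Rational(1, 322), 131)), Mul(-1, -123789)) = Add(Add(Rational(21, 46), Rational(131, 322)), 123789) = Add(Rational(139, 161), 123789) = Rational(19930168, 161)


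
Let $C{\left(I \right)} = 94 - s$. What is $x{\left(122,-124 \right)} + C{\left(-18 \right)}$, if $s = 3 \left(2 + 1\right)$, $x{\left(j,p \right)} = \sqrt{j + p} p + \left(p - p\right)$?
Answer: $85 - 124 i \sqrt{2} \approx 85.0 - 175.36 i$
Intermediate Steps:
$x{\left(j,p \right)} = p \sqrt{j + p}$ ($x{\left(j,p \right)} = p \sqrt{j + p} + 0 = p \sqrt{j + p}$)
$s = 9$ ($s = 3 \cdot 3 = 9$)
$C{\left(I \right)} = 85$ ($C{\left(I \right)} = 94 - 9 = 85$)
$x{\left(122,-124 \right)} + C{\left(-18 \right)} = - 124 \sqrt{122 - 124} + 85 = - 124 \sqrt{-2} + 85 = - 124 i \sqrt{2} + 85 = 85 - 124 i \sqrt{2}$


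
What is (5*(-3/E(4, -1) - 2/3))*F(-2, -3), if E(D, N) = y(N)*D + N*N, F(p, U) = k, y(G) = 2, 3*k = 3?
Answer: -5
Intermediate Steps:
k = 1 (k = (1/3)*3 = 1)
F(p, U) = 1
E(D, N) = N**2 + 2*D (E(D, N) = 2*D + N*N = 2*D + N**2 = N**2 + 2*D)
(5*(-3/E(4, -1) - 2/3))*F(-2, -3) = (5*(-3/((-1)**2 + 2*4) - 2/3))*1 = (5*(-3/(1 + 8) - 2*1/3))*1 = (5*(-3/9 - 2/3))*1 = (5*(-3*1/9 - 2/3))*1 = (5*(-1/3 - 2/3))*1 = (5*(-1))*1 = -5*1 = -5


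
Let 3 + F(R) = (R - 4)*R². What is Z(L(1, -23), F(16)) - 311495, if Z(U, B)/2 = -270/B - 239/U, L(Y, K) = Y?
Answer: -106382853/341 ≈ -3.1197e+5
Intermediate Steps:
F(R) = -3 + R²*(-4 + R) (F(R) = -3 + (R - 4)*R² = -3 + (-4 + R)*R² = -3 + R²*(-4 + R))
Z(U, B) = -540/B - 478/U (Z(U, B) = 2*(-270/B - 239/U) = -540/B - 478/U)
Z(L(1, -23), F(16)) - 311495 = (-540/(-3 + 16³ - 4*16²) - 478/1) - 311495 = (-540/(-3 + 4096 - 4*256) - 478*1) - 311495 = (-540/(-3 + 4096 - 1024) - 478) - 311495 = (-540/3069 - 478) - 311495 = (-540*1/3069 - 478) - 311495 = (-60/341 - 478) - 311495 = -163058/341 - 311495 = -106382853/341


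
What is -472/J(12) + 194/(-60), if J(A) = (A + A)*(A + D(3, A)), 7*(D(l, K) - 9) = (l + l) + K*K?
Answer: -32939/8910 ≈ -3.6969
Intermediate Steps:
D(l, K) = 9 + K**2/7 + 2*l/7 (D(l, K) = 9 + ((l + l) + K*K)/7 = 9 + (2*l + K**2)/7 = 9 + (K**2 + 2*l)/7 = 9 + (K**2/7 + 2*l/7) = 9 + K**2/7 + 2*l/7)
J(A) = 2*A*(69/7 + A + A**2/7) (J(A) = (A + A)*(A + (9 + A**2/7 + (2/7)*3)) = (2*A)*(A + (9 + A**2/7 + 6/7)) = (2*A)*(A + (69/7 + A**2/7)) = (2*A)*(69/7 + A + A**2/7) = 2*A*(69/7 + A + A**2/7))
-472/J(12) + 194/(-60) = -472*7/(24*(69 + 12**2 + 7*12)) + 194/(-60) = -472*7/(24*(69 + 144 + 84)) + 194*(-1/60) = -472/((2/7)*12*297) - 97/30 = -472/7128/7 - 97/30 = -472*7/7128 - 97/30 = -413/891 - 97/30 = -32939/8910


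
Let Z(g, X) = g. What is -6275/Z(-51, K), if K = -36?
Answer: 6275/51 ≈ 123.04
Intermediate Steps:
-6275/Z(-51, K) = -6275/(-51) = -6275*(-1/51) = 6275/51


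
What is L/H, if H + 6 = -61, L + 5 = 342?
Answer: -337/67 ≈ -5.0299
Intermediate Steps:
L = 337 (L = -5 + 342 = 337)
H = -67 (H = -6 - 61 = -67)
L/H = 337/(-67) = 337*(-1/67) = -337/67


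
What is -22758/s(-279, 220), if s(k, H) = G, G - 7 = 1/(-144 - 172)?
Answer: -2397176/737 ≈ -3252.6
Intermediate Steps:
G = 2211/316 (G = 7 + 1/(-144 - 172) = 7 + 1/(-316) = 7 - 1/316 = 2211/316 ≈ 6.9968)
s(k, H) = 2211/316
-22758/s(-279, 220) = -22758/2211/316 = -22758*316/2211 = -2397176/737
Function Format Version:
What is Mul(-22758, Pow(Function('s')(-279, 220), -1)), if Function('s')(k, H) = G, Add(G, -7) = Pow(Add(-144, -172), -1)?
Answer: Rational(-2397176, 737) ≈ -3252.6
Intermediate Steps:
G = Rational(2211, 316) (G = Add(7, Pow(Add(-144, -172), -1)) = Add(7, Pow(-316, -1)) = Add(7, Rational(-1, 316)) = Rational(2211, 316) ≈ 6.9968)
Function('s')(k, H) = Rational(2211, 316)
Mul(-22758, Pow(Function('s')(-279, 220), -1)) = Mul(-22758, Pow(Rational(2211, 316), -1)) = Mul(-22758, Rational(316, 2211)) = Rational(-2397176, 737)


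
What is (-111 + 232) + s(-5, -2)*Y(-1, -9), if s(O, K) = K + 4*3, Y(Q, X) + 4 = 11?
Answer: 191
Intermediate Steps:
Y(Q, X) = 7 (Y(Q, X) = -4 + 11 = 7)
s(O, K) = 12 + K (s(O, K) = K + 12 = 12 + K)
(-111 + 232) + s(-5, -2)*Y(-1, -9) = (-111 + 232) + (12 - 2)*7 = 121 + 10*7 = 121 + 70 = 191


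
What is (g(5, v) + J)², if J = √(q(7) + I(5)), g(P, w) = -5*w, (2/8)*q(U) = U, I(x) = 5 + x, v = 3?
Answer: (15 - √38)² ≈ 78.068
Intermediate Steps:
q(U) = 4*U
J = √38 (J = √(4*7 + (5 + 5)) = √(28 + 10) = √38 ≈ 6.1644)
(g(5, v) + J)² = (-5*3 + √38)² = (-15 + √38)²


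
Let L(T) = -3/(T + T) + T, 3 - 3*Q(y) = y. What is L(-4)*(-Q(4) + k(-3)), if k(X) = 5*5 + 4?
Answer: -319/3 ≈ -106.33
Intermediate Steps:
k(X) = 29 (k(X) = 25 + 4 = 29)
Q(y) = 1 - y/3
L(T) = T - 3/(2*T) (L(T) = -3*1/(2*T) + T = -3/(2*T) + T = T - 3/(2*T))
L(-4)*(-Q(4) + k(-3)) = (-4 - 3/2/(-4))*(-(1 - ⅓*4) + 29) = (-4 - 3/2*(-¼))*(-(1 - 4/3) + 29) = (-4 + 3/8)*(-1*(-⅓) + 29) = -29*(⅓ + 29)/8 = -29/8*88/3 = -319/3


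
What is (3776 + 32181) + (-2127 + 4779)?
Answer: 38609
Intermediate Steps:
(3776 + 32181) + (-2127 + 4779) = 35957 + 2652 = 38609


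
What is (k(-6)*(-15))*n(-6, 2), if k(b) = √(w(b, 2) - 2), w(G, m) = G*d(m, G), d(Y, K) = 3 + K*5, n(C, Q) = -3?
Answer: 180*√10 ≈ 569.21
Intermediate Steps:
d(Y, K) = 3 + 5*K
w(G, m) = G*(3 + 5*G)
k(b) = √(-2 + b*(3 + 5*b)) (k(b) = √(b*(3 + 5*b) - 2) = √(-2 + b*(3 + 5*b)))
(k(-6)*(-15))*n(-6, 2) = (√(-2 - 6*(3 + 5*(-6)))*(-15))*(-3) = (√(-2 - 6*(3 - 30))*(-15))*(-3) = (√(-2 - 6*(-27))*(-15))*(-3) = (√(-2 + 162)*(-15))*(-3) = (√160*(-15))*(-3) = ((4*√10)*(-15))*(-3) = -60*√10*(-3) = 180*√10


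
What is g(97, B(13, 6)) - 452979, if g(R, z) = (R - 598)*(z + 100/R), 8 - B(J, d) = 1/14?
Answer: -621241149/1358 ≈ -4.5747e+5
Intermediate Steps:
B(J, d) = 111/14 (B(J, d) = 8 - 1/14 = 111/14)
g(R, z) = (-598 + R)*(z + 100/R)
g(97, B(13, 6)) - 452979 = (100 - 59800/97 - 598*111/14 + 97*(111/14)) - 452979 = (100 - 59800*1/97 - 33189/7 + 10767/14) - 452979 = (100 - 59800/97 - 33189/7 + 10767/14) - 452979 = -6095667/1358 - 452979 = -621241149/1358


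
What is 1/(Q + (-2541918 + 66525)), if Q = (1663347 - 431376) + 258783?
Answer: -1/984639 ≈ -1.0156e-6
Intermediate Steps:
Q = 1490754 (Q = 1231971 + 258783 = 1490754)
1/(Q + (-2541918 + 66525)) = 1/(1490754 + (-2541918 + 66525)) = 1/(1490754 - 2475393) = 1/(-984639) = -1/984639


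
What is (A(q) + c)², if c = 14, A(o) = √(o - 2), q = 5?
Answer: (14 + √3)² ≈ 247.50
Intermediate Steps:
A(o) = √(-2 + o)
(A(q) + c)² = (√(-2 + 5) + 14)² = (√3 + 14)² = (14 + √3)²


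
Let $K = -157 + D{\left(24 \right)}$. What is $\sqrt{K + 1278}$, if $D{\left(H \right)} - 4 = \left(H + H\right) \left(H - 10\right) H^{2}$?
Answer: $3 \sqrt{43133} \approx 623.05$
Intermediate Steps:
$D{\left(H \right)} = 4 + 2 H^{3} \left(-10 + H\right)$ ($D{\left(H \right)} = 4 + \left(H + H\right) \left(H - 10\right) H^{2} = 4 + 2 H \left(-10 + H\right) H^{2} = 4 + 2 H^{3} \left(-10 + H\right)$)
$K = 386919$ ($K = -157 + \left(4 - 20 \cdot 24^{3} + 2 \cdot 24^{4}\right) = -157 + \left(4 - 276480 + 2 \cdot 331776\right) = -157 + \left(4 - 276480 + 663552\right) = -157 + 387076 = 386919$)
$\sqrt{K + 1278} = \sqrt{386919 + 1278} = \sqrt{388197} = 3 \sqrt{43133}$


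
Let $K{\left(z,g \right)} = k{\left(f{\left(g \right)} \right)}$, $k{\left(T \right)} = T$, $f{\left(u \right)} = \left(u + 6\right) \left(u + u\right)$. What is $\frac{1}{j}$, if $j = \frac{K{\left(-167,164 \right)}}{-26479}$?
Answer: $- \frac{26479}{55760} \approx -0.47487$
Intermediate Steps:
$f{\left(u \right)} = 2 u \left(6 + u\right)$ ($f{\left(u \right)} = \left(6 + u\right) 2 u = 2 u \left(6 + u\right)$)
$K{\left(z,g \right)} = 2 g \left(6 + g\right)$
$j = - \frac{55760}{26479}$ ($j = \frac{2 \cdot 164 \left(6 + 164\right)}{-26479} = 2 \cdot 164 \cdot 170 \left(- \frac{1}{26479}\right) = 55760 \left(- \frac{1}{26479}\right) = - \frac{55760}{26479} \approx -2.1058$)
$\frac{1}{j} = \frac{1}{- \frac{55760}{26479}} = - \frac{26479}{55760}$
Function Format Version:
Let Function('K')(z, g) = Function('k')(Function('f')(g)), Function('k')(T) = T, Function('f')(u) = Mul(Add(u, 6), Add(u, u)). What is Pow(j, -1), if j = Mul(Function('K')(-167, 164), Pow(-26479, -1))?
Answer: Rational(-26479, 55760) ≈ -0.47487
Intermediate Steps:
Function('f')(u) = Mul(2, u, Add(6, u)) (Function('f')(u) = Mul(Add(6, u), Mul(2, u)) = Mul(2, u, Add(6, u)))
Function('K')(z, g) = Mul(2, g, Add(6, g))
j = Rational(-55760, 26479) (j = Mul(Mul(2, 164, Add(6, 164)), Pow(-26479, -1)) = Mul(Mul(2, 164, 170), Rational(-1, 26479)) = Mul(55760, Rational(-1, 26479)) = Rational(-55760, 26479) ≈ -2.1058)
Pow(j, -1) = Pow(Rational(-55760, 26479), -1) = Rational(-26479, 55760)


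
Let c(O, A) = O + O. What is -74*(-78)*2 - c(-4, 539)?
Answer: 11552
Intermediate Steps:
c(O, A) = 2*O
-74*(-78)*2 - c(-4, 539) = -74*(-78)*2 - 2*(-4) = 5772*2 - 1*(-8) = 11544 + 8 = 11552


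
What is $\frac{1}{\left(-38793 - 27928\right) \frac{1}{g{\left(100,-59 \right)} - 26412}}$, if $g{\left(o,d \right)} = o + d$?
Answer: $\frac{26371}{66721} \approx 0.39524$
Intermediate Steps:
$g{\left(o,d \right)} = d + o$
$\frac{1}{\left(-38793 - 27928\right) \frac{1}{g{\left(100,-59 \right)} - 26412}} = \frac{1}{\left(-38793 - 27928\right) \frac{1}{\left(-59 + 100\right) - 26412}} = \frac{1}{\left(-66721\right) \frac{1}{41 - 26412}} = \frac{1}{\left(-66721\right) \frac{1}{-26371}} = \frac{1}{\left(-66721\right) \left(- \frac{1}{26371}\right)} = \frac{1}{\frac{66721}{26371}} = \frac{26371}{66721}$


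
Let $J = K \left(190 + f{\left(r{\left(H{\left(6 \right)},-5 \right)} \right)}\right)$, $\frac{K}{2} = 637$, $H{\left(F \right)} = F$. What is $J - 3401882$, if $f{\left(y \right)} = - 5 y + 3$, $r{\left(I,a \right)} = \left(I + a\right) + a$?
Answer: $-3130520$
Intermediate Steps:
$r{\left(I,a \right)} = I + 2 a$
$K = 1274$ ($K = 2 \cdot 637 = 1274$)
$f{\left(y \right)} = 3 - 5 y$
$J = 271362$ ($J = 1274 \left(190 - \left(-3 + 5 \left(6 + 2 \left(-5\right)\right)\right)\right) = 1274 \left(190 - \left(-3 + 5 \left(6 - 10\right)\right)\right) = 1274 \left(190 + \left(3 - -20\right)\right) = 1274 \left(190 + \left(3 + 20\right)\right) = 1274 \left(190 + 23\right) = 1274 \cdot 213 = 271362$)
$J - 3401882 = 271362 - 3401882 = -3130520$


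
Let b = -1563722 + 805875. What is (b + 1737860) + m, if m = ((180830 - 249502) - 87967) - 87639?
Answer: 735735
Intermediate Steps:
b = -757847
m = -244278 (m = (-68672 - 87967) - 87639 = -156639 - 87639 = -244278)
(b + 1737860) + m = (-757847 + 1737860) - 244278 = 980013 - 244278 = 735735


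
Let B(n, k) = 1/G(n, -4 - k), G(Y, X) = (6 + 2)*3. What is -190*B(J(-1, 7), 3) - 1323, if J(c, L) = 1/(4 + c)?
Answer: -15971/12 ≈ -1330.9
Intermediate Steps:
G(Y, X) = 24 (G(Y, X) = 8*3 = 24)
B(n, k) = 1/24
-190*B(J(-1, 7), 3) - 1323 = -190*1/24 - 1323 = -95/12 - 1323 = -15971/12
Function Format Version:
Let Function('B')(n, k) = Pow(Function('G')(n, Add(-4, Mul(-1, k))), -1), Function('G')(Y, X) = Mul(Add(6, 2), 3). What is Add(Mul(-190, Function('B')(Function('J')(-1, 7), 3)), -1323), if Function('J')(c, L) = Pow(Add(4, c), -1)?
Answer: Rational(-15971, 12) ≈ -1330.9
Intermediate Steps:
Function('G')(Y, X) = 24 (Function('G')(Y, X) = Mul(8, 3) = 24)
Function('B')(n, k) = Rational(1, 24) (Function('B')(n, k) = Pow(24, -1) = Rational(1, 24))
Add(Mul(-190, Function('B')(Function('J')(-1, 7), 3)), -1323) = Add(Mul(-190, Rational(1, 24)), -1323) = Add(Rational(-95, 12), -1323) = Rational(-15971, 12)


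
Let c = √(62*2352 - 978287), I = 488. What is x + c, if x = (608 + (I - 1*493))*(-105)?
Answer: -63315 + I*√832463 ≈ -63315.0 + 912.39*I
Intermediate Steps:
c = I*√832463 (c = √(145824 - 978287) = √(-832463) = I*√832463 ≈ 912.39*I)
x = -63315 (x = (608 + (488 - 1*493))*(-105) = (608 + (488 - 493))*(-105) = (608 - 5)*(-105) = 603*(-105) = -63315)
x + c = -63315 + I*√832463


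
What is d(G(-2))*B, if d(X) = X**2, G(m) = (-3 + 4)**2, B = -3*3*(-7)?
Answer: 63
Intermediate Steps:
B = 63 (B = -9*(-7) = 63)
G(m) = 1 (G(m) = 1**2 = 1)
d(G(-2))*B = 1**2*63 = 1*63 = 63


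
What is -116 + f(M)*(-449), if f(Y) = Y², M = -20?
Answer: -179716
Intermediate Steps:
-116 + f(M)*(-449) = -116 + (-20)²*(-449) = -116 + 400*(-449) = -116 - 179600 = -179716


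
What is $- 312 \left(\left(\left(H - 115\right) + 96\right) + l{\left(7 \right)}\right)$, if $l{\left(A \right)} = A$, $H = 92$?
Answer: $-24960$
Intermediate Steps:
$- 312 \left(\left(\left(H - 115\right) + 96\right) + l{\left(7 \right)}\right) = - 312 \left(\left(\left(92 - 115\right) + 96\right) + 7\right) = - 312 \left(\left(-23 + 96\right) + 7\right) = - 312 \left(73 + 7\right) = \left(-312\right) 80 = -24960$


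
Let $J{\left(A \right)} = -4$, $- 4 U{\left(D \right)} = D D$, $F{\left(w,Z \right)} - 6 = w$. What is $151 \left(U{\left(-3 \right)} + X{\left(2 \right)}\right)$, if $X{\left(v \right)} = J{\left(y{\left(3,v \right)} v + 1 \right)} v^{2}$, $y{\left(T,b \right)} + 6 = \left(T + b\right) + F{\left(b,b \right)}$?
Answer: $- \frac{11023}{4} \approx -2755.8$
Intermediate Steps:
$F{\left(w,Z \right)} = 6 + w$
$U{\left(D \right)} = - \frac{D^{2}}{4}$ ($U{\left(D \right)} = - \frac{D D}{4} = - \frac{D^{2}}{4}$)
$y{\left(T,b \right)} = T + 2 b$ ($y{\left(T,b \right)} = -6 + \left(\left(T + b\right) + \left(6 + b\right)\right) = -6 + \left(6 + T + 2 b\right) = T + 2 b$)
$X{\left(v \right)} = - 4 v^{2}$
$151 \left(U{\left(-3 \right)} + X{\left(2 \right)}\right) = 151 \left(- \frac{\left(-3\right)^{2}}{4} - 4 \cdot 2^{2}\right) = 151 \left(\left(- \frac{1}{4}\right) 9 - 16\right) = 151 \left(- \frac{9}{4} - 16\right) = 151 \left(- \frac{73}{4}\right) = - \frac{11023}{4}$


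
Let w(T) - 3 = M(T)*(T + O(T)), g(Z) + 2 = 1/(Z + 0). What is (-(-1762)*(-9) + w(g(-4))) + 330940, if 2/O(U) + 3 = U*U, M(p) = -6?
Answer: 6932039/22 ≈ 3.1509e+5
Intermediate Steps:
O(U) = 2/(-3 + U²) (O(U) = 2/(-3 + U*U) = 2/(-3 + U²))
g(Z) = -2 + 1/Z (g(Z) = -2 + 1/(Z + 0) = -2 + 1/Z)
w(T) = 3 - 12/(-3 + T²) - 6*T (w(T) = 3 - 6*(T + 2/(-3 + T²)) = 3 + (-12/(-3 + T²) - 6*T) = 3 - 12/(-3 + T²) - 6*T)
(-(-1762)*(-9) + w(g(-4))) + 330940 = (-(-1762)*(-9) + 3*(-4 + (1 - 2*(-2 + 1/(-4)))*(-3 + (-2 + 1/(-4))²))/(-3 + (-2 + 1/(-4))²)) + 330940 = (-881*18 + 3*(-4 + (1 - 2*(-2 - ¼))*(-3 + (-2 - ¼)²))/(-3 + (-2 - ¼)²)) + 330940 = (-15858 + 3*(-4 + (1 - 2*(-9/4))*(-3 + (-9/4)²))/(-3 + (-9/4)²)) + 330940 = (-15858 + 3*(-4 + (1 + 9/2)*(-3 + 81/16))/(-3 + 81/16)) + 330940 = (-15858 + 3*(-4 + (11/2)*(33/16))/(33/16)) + 330940 = (-15858 + 3*(16/33)*(-4 + 363/32)) + 330940 = (-15858 + 3*(16/33)*(235/32)) + 330940 = (-15858 + 235/22) + 330940 = -348641/22 + 330940 = 6932039/22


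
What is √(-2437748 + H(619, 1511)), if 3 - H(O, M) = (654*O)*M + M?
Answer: I*√614131342 ≈ 24782.0*I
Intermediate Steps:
H(O, M) = 3 - M - 654*M*O (H(O, M) = 3 - ((654*O)*M + M) = 3 - (654*M*O + M) = 3 - (M + 654*M*O) = 3 + (-M - 654*M*O) = 3 - M - 654*M*O)
√(-2437748 + H(619, 1511)) = √(-2437748 + (3 - 1*1511 - 654*1511*619)) = √(-2437748 + (3 - 1511 - 611692086)) = √(-2437748 - 611693594) = √(-614131342) = I*√614131342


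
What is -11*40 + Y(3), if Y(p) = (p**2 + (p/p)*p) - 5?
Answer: -433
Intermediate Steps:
Y(p) = -5 + p + p**2 (Y(p) = (p**2 + 1*p) - 5 = (p**2 + p) - 5 = (p + p**2) - 5 = -5 + p + p**2)
-11*40 + Y(3) = -11*40 + (-5 + 3 + 3**2) = -440 + (-5 + 3 + 9) = -440 + 7 = -433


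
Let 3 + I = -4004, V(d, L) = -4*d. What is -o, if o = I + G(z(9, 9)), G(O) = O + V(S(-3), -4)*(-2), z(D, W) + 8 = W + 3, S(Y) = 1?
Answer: 3995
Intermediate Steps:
z(D, W) = -5 + W (z(D, W) = -8 + (W + 3) = -8 + (3 + W) = -5 + W)
I = -4007 (I = -3 - 4004 = -4007)
G(O) = 8 + O (G(O) = O - 4*1*(-2) = O - 4*(-2) = O + 8 = 8 + O)
o = -3995 (o = -4007 + (8 + (-5 + 9)) = -4007 + (8 + 4) = -4007 + 12 = -3995)
-o = -1*(-3995) = 3995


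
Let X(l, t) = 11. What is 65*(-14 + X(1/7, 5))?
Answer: -195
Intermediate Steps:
65*(-14 + X(1/7, 5)) = 65*(-14 + 11) = 65*(-3) = -195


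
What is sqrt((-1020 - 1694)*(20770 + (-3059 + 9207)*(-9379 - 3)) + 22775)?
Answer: sqrt(156488627699) ≈ 3.9559e+5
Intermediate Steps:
sqrt((-1020 - 1694)*(20770 + (-3059 + 9207)*(-9379 - 3)) + 22775) = sqrt(-2714*(20770 + 6148*(-9382)) + 22775) = sqrt(-2714*(20770 - 57680536) + 22775) = sqrt(-2714*(-57659766) + 22775) = sqrt(156488604924 + 22775) = sqrt(156488627699)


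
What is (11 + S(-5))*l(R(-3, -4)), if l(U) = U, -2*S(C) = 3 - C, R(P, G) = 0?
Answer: 0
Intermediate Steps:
S(C) = -3/2 + C/2 (S(C) = -(3 - C)/2 = -3/2 + C/2)
(11 + S(-5))*l(R(-3, -4)) = (11 + (-3/2 + (1/2)*(-5)))*0 = (11 + (-3/2 - 5/2))*0 = (11 - 4)*0 = 7*0 = 0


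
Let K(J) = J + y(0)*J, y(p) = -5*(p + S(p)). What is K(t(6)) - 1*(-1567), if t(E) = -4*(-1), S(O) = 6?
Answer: 1451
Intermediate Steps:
t(E) = 4
y(p) = -30 - 5*p (y(p) = -5*(p + 6) = -5*(6 + p) = -30 - 5*p)
K(J) = -29*J (K(J) = J + (-30 - 5*0)*J = J + (-30 + 0)*J = J - 30*J = -29*J)
K(t(6)) - 1*(-1567) = -29*4 - 1*(-1567) = -116 + 1567 = 1451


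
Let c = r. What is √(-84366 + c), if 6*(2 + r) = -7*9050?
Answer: I*√854337/3 ≈ 308.1*I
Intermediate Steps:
r = -31681/3 (r = -2 + (-7*9050)/6 = -2 + (⅙)*(-63350) = -2 - 31675/3 = -31681/3 ≈ -10560.)
c = -31681/3 ≈ -10560.
√(-84366 + c) = √(-84366 - 31681/3) = √(-284779/3) = I*√854337/3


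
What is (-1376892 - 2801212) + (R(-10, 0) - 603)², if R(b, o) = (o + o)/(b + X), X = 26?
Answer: -3814495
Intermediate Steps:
R(b, o) = 2*o/(26 + b) (R(b, o) = (o + o)/(b + 26) = (2*o)/(26 + b) = 2*o/(26 + b))
(-1376892 - 2801212) + (R(-10, 0) - 603)² = (-1376892 - 2801212) + (2*0/(26 - 10) - 603)² = -4178104 + (2*0/16 - 603)² = -4178104 + (2*0*(1/16) - 603)² = -4178104 + (0 - 603)² = -4178104 + (-603)² = -4178104 + 363609 = -3814495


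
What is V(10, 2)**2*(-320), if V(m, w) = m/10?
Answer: -320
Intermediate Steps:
V(m, w) = m/10 (V(m, w) = m*(1/10) = m/10)
V(10, 2)**2*(-320) = ((1/10)*10)**2*(-320) = 1**2*(-320) = 1*(-320) = -320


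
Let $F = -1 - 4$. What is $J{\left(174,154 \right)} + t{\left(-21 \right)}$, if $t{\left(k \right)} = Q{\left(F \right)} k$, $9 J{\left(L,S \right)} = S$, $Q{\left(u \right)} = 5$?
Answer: $- \frac{791}{9} \approx -87.889$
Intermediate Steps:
$F = -5$
$J{\left(L,S \right)} = \frac{S}{9}$
$t{\left(k \right)} = 5 k$
$J{\left(174,154 \right)} + t{\left(-21 \right)} = \frac{1}{9} \cdot 154 + 5 \left(-21\right) = \frac{154}{9} - 105 = - \frac{791}{9}$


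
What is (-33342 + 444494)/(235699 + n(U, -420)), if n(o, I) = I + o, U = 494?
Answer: 411152/235773 ≈ 1.7438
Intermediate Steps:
(-33342 + 444494)/(235699 + n(U, -420)) = (-33342 + 444494)/(235699 + (-420 + 494)) = 411152/(235699 + 74) = 411152/235773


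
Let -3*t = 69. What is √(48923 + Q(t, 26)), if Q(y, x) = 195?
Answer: √49118 ≈ 221.63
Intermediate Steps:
t = -23 (t = -⅓*69 = -23)
√(48923 + Q(t, 26)) = √(48923 + 195) = √49118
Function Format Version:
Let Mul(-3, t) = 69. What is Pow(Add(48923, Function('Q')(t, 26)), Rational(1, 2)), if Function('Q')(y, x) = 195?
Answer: Pow(49118, Rational(1, 2)) ≈ 221.63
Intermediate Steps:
t = -23 (t = Mul(Rational(-1, 3), 69) = -23)
Pow(Add(48923, Function('Q')(t, 26)), Rational(1, 2)) = Pow(Add(48923, 195), Rational(1, 2)) = Pow(49118, Rational(1, 2))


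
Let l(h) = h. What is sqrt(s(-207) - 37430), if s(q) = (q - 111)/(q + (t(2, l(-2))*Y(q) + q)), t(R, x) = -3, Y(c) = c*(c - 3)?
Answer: I*sqrt(4448690108817)/10902 ≈ 193.47*I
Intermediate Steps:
Y(c) = c*(-3 + c)
s(q) = (-111 + q)/(2*q - 3*q*(-3 + q)) (s(q) = (q - 111)/(q + (-3*q*(-3 + q) + q)) = (-111 + q)/(q + (-3*q*(-3 + q) + q)) = (-111 + q)/(q + (q - 3*q*(-3 + q))) = (-111 + q)/(2*q - 3*q*(-3 + q)))
sqrt(s(-207) - 37430) = sqrt((-111 - 207)/((-207)*(11 - 3*(-207))) - 37430) = sqrt(-1/207*(-318)/(11 + 621) - 37430) = sqrt(-1/207*(-318)/632 - 37430) = sqrt(-1/207*1/632*(-318) - 37430) = sqrt(53/21804 - 37430) = sqrt(-816123667/21804) = I*sqrt(4448690108817)/10902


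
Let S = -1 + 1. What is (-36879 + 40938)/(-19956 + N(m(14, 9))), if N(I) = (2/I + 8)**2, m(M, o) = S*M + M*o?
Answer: -16110171/78950339 ≈ -0.20405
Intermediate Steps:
S = 0
m(M, o) = M*o (m(M, o) = 0*M + M*o = 0 + M*o = M*o)
N(I) = (8 + 2/I)**2
(-36879 + 40938)/(-19956 + N(m(14, 9))) = (-36879 + 40938)/(-19956 + 4*(1 + 4*(14*9))**2/(14*9)**2) = 4059/(-19956 + 4*(1 + 4*126)**2/126**2) = 4059/(-19956 + 4*(1/15876)*(1 + 504)**2) = 4059/(-19956 + 4*(1/15876)*505**2) = 4059/(-19956 + 4*(1/15876)*255025) = 4059/(-19956 + 255025/3969) = 4059/(-78950339/3969) = 4059*(-3969/78950339) = -16110171/78950339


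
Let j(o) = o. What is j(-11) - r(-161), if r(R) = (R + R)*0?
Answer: -11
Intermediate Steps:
r(R) = 0 (r(R) = (2*R)*0 = 0)
j(-11) - r(-161) = -11 - 1*0 = -11 + 0 = -11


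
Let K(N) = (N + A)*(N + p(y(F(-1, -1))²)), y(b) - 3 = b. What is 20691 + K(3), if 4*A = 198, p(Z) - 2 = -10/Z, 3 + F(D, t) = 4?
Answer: 334731/16 ≈ 20921.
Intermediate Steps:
F(D, t) = 1 (F(D, t) = -3 + 4 = 1)
y(b) = 3 + b
p(Z) = 2 - 10/Z
A = 99/2 (A = (¼)*198 = 99/2 ≈ 49.500)
K(N) = (11/8 + N)*(99/2 + N) (K(N) = (N + 99/2)*(N + (2 - 10/(3 + 1)²)) = (99/2 + N)*(N + (2 - 10/(4²))) = (99/2 + N)*(N + (2 - 10/16)) = (99/2 + N)*(N + (2 - 10*1/16)) = (99/2 + N)*(N + (2 - 5/8)) = (99/2 + N)*(N + 11/8) = (99/2 + N)*(11/8 + N) = (11/8 + N)*(99/2 + N))
20691 + K(3) = 20691 + (1089/16 + 3² + (407/8)*3) = 20691 + (1089/16 + 9 + 1221/8) = 20691 + 3675/16 = 334731/16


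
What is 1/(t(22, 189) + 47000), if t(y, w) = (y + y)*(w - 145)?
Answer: 1/48936 ≈ 2.0435e-5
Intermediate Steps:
t(y, w) = 2*y*(-145 + w) (t(y, w) = (2*y)*(-145 + w) = 2*y*(-145 + w))
1/(t(22, 189) + 47000) = 1/(2*22*(-145 + 189) + 47000) = 1/(2*22*44 + 47000) = 1/(1936 + 47000) = 1/48936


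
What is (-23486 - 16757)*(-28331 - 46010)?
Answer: 2991704863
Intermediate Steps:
(-23486 - 16757)*(-28331 - 46010) = -40243*(-74341) = 2991704863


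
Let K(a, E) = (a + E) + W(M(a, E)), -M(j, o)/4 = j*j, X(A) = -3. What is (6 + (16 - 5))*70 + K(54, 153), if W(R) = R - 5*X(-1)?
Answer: -10252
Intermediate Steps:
M(j, o) = -4*j**2 (M(j, o) = -4*j*j = -4*j**2)
W(R) = 15 + R (W(R) = R - 5*(-3) = R + 15 = 15 + R)
K(a, E) = 15 + E + a - 4*a**2 (K(a, E) = (a + E) + (15 - 4*a**2) = (E + a) + (15 - 4*a**2) = 15 + E + a - 4*a**2)
(6 + (16 - 5))*70 + K(54, 153) = (6 + (16 - 5))*70 + (15 + 153 + 54 - 4*54**2) = (6 + 11)*70 + (15 + 153 + 54 - 4*2916) = 17*70 + (15 + 153 + 54 - 11664) = 1190 - 11442 = -10252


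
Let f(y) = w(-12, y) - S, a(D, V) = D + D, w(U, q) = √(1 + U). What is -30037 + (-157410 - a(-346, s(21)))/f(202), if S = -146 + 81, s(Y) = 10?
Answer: (-30037*√11 + 2109123*I)/(√11 - 65*I) ≈ -32442.0 + 122.7*I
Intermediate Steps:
a(D, V) = 2*D
S = -65
f(y) = 65 + I*√11 (f(y) = √(1 - 12) - 1*(-65) = √(-11) + 65 = I*√11 + 65 = 65 + I*√11)
-30037 + (-157410 - a(-346, s(21)))/f(202) = -30037 + (-157410 - 2*(-346))/(65 + I*√11) = -30037 + (-157410 - 1*(-692))/(65 + I*√11) = -30037 + (-157410 + 692)/(65 + I*√11) = -30037 - 156718/(65 + I*√11)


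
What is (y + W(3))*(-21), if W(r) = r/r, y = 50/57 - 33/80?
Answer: -46753/1520 ≈ -30.759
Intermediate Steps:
y = 2119/4560 (y = 50*(1/57) - 33*1/80 = 50/57 - 33/80 = 2119/4560 ≈ 0.46469)
W(r) = 1
(y + W(3))*(-21) = (2119/4560 + 1)*(-21) = (6679/4560)*(-21) = -46753/1520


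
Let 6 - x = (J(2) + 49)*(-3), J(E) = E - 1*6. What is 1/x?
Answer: 1/141 ≈ 0.0070922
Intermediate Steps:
J(E) = -6 + E (J(E) = E - 6 = -6 + E)
x = 141 (x = 6 - ((-6 + 2) + 49)*(-3) = 6 - (-4 + 49)*(-3) = 6 - 45*(-3) = 6 - 1*(-135) = 6 + 135 = 141)
1/x = 1/141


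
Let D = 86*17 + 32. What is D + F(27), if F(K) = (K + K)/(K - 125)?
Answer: 73179/49 ≈ 1493.4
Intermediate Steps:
F(K) = 2*K/(-125 + K) (F(K) = (2*K)/(-125 + K) = 2*K/(-125 + K))
D = 1494 (D = 1462 + 32 = 1494)
D + F(27) = 1494 + 2*27/(-125 + 27) = 1494 + 2*27/(-98) = 1494 + 2*27*(-1/98) = 1494 - 27/49 = 73179/49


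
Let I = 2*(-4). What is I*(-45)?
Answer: 360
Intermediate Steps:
I = -8
I*(-45) = -8*(-45) = 360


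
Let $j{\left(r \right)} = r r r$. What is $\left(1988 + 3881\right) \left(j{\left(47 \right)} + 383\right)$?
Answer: $611585014$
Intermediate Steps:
$j{\left(r \right)} = r^{3}$ ($j{\left(r \right)} = r^{2} r = r^{3}$)
$\left(1988 + 3881\right) \left(j{\left(47 \right)} + 383\right) = \left(1988 + 3881\right) \left(47^{3} + 383\right) = 5869 \left(103823 + 383\right) = 5869 \cdot 104206 = 611585014$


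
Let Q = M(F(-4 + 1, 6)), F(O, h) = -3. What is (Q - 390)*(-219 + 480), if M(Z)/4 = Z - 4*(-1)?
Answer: -100746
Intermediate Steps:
M(Z) = 16 + 4*Z (M(Z) = 4*(Z - 4*(-1)) = 4*(Z + 4) = 4*(4 + Z) = 16 + 4*Z)
Q = 4 (Q = 16 + 4*(-3) = 16 - 12 = 4)
(Q - 390)*(-219 + 480) = (4 - 390)*(-219 + 480) = -386*261 = -100746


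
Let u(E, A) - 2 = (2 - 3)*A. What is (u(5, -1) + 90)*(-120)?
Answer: -11160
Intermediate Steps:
u(E, A) = 2 - A (u(E, A) = 2 + (2 - 3)*A = 2 - A)
(u(5, -1) + 90)*(-120) = ((2 - 1*(-1)) + 90)*(-120) = ((2 + 1) + 90)*(-120) = (3 + 90)*(-120) = 93*(-120) = -11160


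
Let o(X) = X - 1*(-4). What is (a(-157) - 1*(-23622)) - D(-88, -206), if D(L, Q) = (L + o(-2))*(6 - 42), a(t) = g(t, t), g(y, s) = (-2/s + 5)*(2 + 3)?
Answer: 3226517/157 ≈ 20551.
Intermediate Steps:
o(X) = 4 + X (o(X) = X + 4 = 4 + X)
g(y, s) = 25 - 10/s (g(y, s) = (5 - 2/s)*5 = 25 - 10/s)
a(t) = 25 - 10/t
D(L, Q) = -72 - 36*L (D(L, Q) = (L + (4 - 2))*(6 - 42) = (L + 2)*(-36) = (2 + L)*(-36) = -72 - 36*L)
(a(-157) - 1*(-23622)) - D(-88, -206) = ((25 - 10/(-157)) - 1*(-23622)) - (-72 - 36*(-88)) = ((25 - 10*(-1/157)) + 23622) - (-72 + 3168) = ((25 + 10/157) + 23622) - 1*3096 = (3935/157 + 23622) - 3096 = 3712589/157 - 3096 = 3226517/157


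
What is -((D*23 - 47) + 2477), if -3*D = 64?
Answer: -5818/3 ≈ -1939.3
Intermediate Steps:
D = -64/3 (D = -⅓*64 = -64/3 ≈ -21.333)
-((D*23 - 47) + 2477) = -((-64/3*23 - 47) + 2477) = -((-1472/3 - 47) + 2477) = -(-1613/3 + 2477) = -1*5818/3 = -5818/3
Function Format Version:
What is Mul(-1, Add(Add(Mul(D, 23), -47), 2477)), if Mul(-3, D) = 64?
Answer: Rational(-5818, 3) ≈ -1939.3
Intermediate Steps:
D = Rational(-64, 3) (D = Mul(Rational(-1, 3), 64) = Rational(-64, 3) ≈ -21.333)
Mul(-1, Add(Add(Mul(D, 23), -47), 2477)) = Mul(-1, Add(Add(Mul(Rational(-64, 3), 23), -47), 2477)) = Mul(-1, Add(Add(Rational(-1472, 3), -47), 2477)) = Mul(-1, Add(Rational(-1613, 3), 2477)) = Mul(-1, Rational(5818, 3)) = Rational(-5818, 3)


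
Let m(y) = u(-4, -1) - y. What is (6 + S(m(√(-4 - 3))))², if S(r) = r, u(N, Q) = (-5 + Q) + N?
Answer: 9 + 8*I*√7 ≈ 9.0 + 21.166*I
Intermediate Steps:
u(N, Q) = -5 + N + Q
m(y) = -10 - y (m(y) = (-5 - 4 - 1) - y = -10 - y)
(6 + S(m(√(-4 - 3))))² = (6 + (-10 - √(-4 - 3)))² = (6 + (-10 - √(-7)))² = (6 + (-10 - I*√7))² = (-4 - I*√7)²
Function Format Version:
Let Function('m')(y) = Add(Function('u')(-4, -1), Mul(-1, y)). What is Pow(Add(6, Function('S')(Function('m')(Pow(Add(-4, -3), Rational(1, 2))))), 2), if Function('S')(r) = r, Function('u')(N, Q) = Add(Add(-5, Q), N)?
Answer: Add(9, Mul(8, I, Pow(7, Rational(1, 2)))) ≈ Add(9.0000, Mul(21.166, I))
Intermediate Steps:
Function('u')(N, Q) = Add(-5, N, Q)
Function('m')(y) = Add(-10, Mul(-1, y)) (Function('m')(y) = Add(Add(-5, -4, -1), Mul(-1, y)) = Add(-10, Mul(-1, y)))
Pow(Add(6, Function('S')(Function('m')(Pow(Add(-4, -3), Rational(1, 2))))), 2) = Pow(Add(6, Add(-10, Mul(-1, Pow(Add(-4, -3), Rational(1, 2))))), 2) = Pow(Add(6, Add(-10, Mul(-1, Pow(-7, Rational(1, 2))))), 2) = Pow(Add(6, Add(-10, Mul(-1, Mul(I, Pow(7, Rational(1, 2)))))), 2) = Pow(Add(6, Add(-10, Mul(-1, I, Pow(7, Rational(1, 2))))), 2) = Pow(Add(-4, Mul(-1, I, Pow(7, Rational(1, 2)))), 2)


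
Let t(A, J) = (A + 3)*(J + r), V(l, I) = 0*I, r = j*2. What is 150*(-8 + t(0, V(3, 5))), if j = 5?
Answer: 3300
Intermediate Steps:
r = 10 (r = 5*2 = 10)
V(l, I) = 0
t(A, J) = (3 + A)*(10 + J) (t(A, J) = (A + 3)*(J + 10) = (3 + A)*(10 + J))
150*(-8 + t(0, V(3, 5))) = 150*(-8 + (30 + 3*0 + 10*0 + 0*0)) = 150*(-8 + (30 + 0 + 0 + 0)) = 150*(-8 + 30) = 150*22 = 3300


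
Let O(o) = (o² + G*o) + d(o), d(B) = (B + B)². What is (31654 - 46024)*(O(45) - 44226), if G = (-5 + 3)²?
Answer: 487444770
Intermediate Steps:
d(B) = 4*B² (d(B) = (2*B)² = 4*B²)
G = 4 (G = (-2)² = 4)
O(o) = 4*o + 5*o² (O(o) = (o² + 4*o) + 4*o² = 4*o + 5*o²)
(31654 - 46024)*(O(45) - 44226) = (31654 - 46024)*(45*(4 + 5*45) - 44226) = -14370*(45*(4 + 225) - 44226) = -14370*(45*229 - 44226) = -14370*(10305 - 44226) = -14370*(-33921) = 487444770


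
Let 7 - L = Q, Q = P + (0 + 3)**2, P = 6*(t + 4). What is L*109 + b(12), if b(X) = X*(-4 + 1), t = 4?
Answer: -5486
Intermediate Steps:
b(X) = -3*X (b(X) = X*(-3) = -3*X)
P = 48 (P = 6*(4 + 4) = 6*8 = 48)
Q = 57 (Q = 48 + (0 + 3)**2 = 48 + 3**2 = 48 + 9 = 57)
L = -50 (L = 7 - 1*57 = 7 - 57 = -50)
L*109 + b(12) = -50*109 - 3*12 = -5450 - 36 = -5486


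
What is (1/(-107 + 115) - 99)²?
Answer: 625681/64 ≈ 9776.3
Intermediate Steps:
(1/(-107 + 115) - 99)² = (1/8 - 99)² = (⅛ - 99)² = (-791/8)² = 625681/64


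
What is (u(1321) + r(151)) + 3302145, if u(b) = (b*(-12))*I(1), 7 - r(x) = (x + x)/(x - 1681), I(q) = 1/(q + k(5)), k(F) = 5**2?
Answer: 32833840213/9945 ≈ 3.3015e+6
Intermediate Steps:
k(F) = 25
I(q) = 1/(25 + q) (I(q) = 1/(q + 25) = 1/(25 + q))
r(x) = 7 - 2*x/(-1681 + x) (r(x) = 7 - (x + x)/(x - 1681) = 7 - 2*x/(-1681 + x))
u(b) = -6*b/13 (u(b) = (b*(-12))/(25 + 1) = -12*b/26 = -12*b*(1/26) = -6*b/13)
(u(1321) + r(151)) + 3302145 = (-6/13*1321 + (-11767 + 5*151)/(-1681 + 151)) + 3302145 = (-7926/13 + (-11767 + 755)/(-1530)) + 3302145 = (-7926/13 - 1/1530*(-11012)) + 3302145 = (-7926/13 + 5506/765) + 3302145 = -5991812/9945 + 3302145 = 32833840213/9945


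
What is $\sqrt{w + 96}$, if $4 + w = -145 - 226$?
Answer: $3 i \sqrt{31} \approx 16.703 i$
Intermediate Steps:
$w = -375$ ($w = -4 - 371 = -375$)
$\sqrt{w + 96} = \sqrt{-375 + 96} = \sqrt{-279} = 3 i \sqrt{31}$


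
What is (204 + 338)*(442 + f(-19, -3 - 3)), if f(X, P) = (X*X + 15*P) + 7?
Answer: 390240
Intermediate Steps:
f(X, P) = 7 + X² + 15*P (f(X, P) = (X² + 15*P) + 7 = 7 + X² + 15*P)
(204 + 338)*(442 + f(-19, -3 - 3)) = (204 + 338)*(442 + (7 + (-19)² + 15*(-3 - 3))) = 542*(442 + (7 + 361 + 15*(-6))) = 542*(442 + (7 + 361 - 90)) = 542*(442 + 278) = 542*720 = 390240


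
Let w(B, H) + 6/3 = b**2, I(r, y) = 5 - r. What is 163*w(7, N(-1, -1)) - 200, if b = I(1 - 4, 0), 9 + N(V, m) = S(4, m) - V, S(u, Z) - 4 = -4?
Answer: 9906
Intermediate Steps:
S(u, Z) = 0 (S(u, Z) = 4 - 4 = 0)
N(V, m) = -9 - V (N(V, m) = -9 + (0 - V) = -9 - V)
b = 8 (b = 5 - (1 - 4) = 5 - 1*(-3) = 5 + 3 = 8)
w(B, H) = 62 (w(B, H) = -2 + 8**2 = -2 + 64 = 62)
163*w(7, N(-1, -1)) - 200 = 163*62 - 200 = 10106 - 200 = 9906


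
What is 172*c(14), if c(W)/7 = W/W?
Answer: 1204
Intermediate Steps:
c(W) = 7 (c(W) = 7*(W/W) = 7*1 = 7)
172*c(14) = 172*7 = 1204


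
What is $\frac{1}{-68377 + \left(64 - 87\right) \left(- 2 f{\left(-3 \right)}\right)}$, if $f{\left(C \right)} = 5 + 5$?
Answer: $- \frac{1}{67917} \approx -1.4724 \cdot 10^{-5}$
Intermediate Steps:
$f{\left(C \right)} = 10$
$\frac{1}{-68377 + \left(64 - 87\right) \left(- 2 f{\left(-3 \right)}\right)} = \frac{1}{-68377 + \left(64 - 87\right) \left(\left(-2\right) 10\right)} = \frac{1}{-68377 - -460} = \frac{1}{-68377 + 460} = \frac{1}{-67917} = - \frac{1}{67917}$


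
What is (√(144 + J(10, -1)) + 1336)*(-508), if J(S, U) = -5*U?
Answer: -678688 - 508*√149 ≈ -6.8489e+5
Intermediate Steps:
(√(144 + J(10, -1)) + 1336)*(-508) = (√(144 - 5*(-1)) + 1336)*(-508) = (√(144 + 5) + 1336)*(-508) = (√149 + 1336)*(-508) = (1336 + √149)*(-508) = -678688 - 508*√149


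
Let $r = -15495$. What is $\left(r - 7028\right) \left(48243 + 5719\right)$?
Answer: $-1215386126$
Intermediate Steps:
$\left(r - 7028\right) \left(48243 + 5719\right) = \left(-15495 - 7028\right) \left(48243 + 5719\right) = \left(-22523\right) 53962 = -1215386126$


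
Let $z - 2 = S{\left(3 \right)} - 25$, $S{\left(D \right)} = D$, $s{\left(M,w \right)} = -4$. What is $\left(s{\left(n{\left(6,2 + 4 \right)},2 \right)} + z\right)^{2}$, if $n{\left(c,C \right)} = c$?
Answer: $576$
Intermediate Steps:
$z = -20$ ($z = 2 + \left(3 - 25\right) = 2 - 22 = -20$)
$\left(s{\left(n{\left(6,2 + 4 \right)},2 \right)} + z\right)^{2} = \left(-4 - 20\right)^{2} = \left(-24\right)^{2} = 576$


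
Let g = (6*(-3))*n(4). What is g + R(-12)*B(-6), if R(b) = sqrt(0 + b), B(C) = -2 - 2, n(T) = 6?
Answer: -108 - 8*I*sqrt(3) ≈ -108.0 - 13.856*I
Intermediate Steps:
B(C) = -4
R(b) = sqrt(b)
g = -108 (g = (6*(-3))*6 = -18*6 = -108)
g + R(-12)*B(-6) = -108 + sqrt(-12)*(-4) = -108 + (2*I*sqrt(3))*(-4) = -108 - 8*I*sqrt(3)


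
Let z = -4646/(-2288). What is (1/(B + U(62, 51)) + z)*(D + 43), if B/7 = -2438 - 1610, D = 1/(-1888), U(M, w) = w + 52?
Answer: 1774771736015/20326555392 ≈ 87.313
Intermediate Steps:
U(M, w) = 52 + w
z = 2323/1144 (z = -4646*(-1/2288) = 2323/1144 ≈ 2.0306)
D = -1/1888 ≈ -0.00052966
B = -28336 (B = 7*(-2438 - 1610) = 7*(-4048) = -28336)
(1/(B + U(62, 51)) + z)*(D + 43) = (1/(-28336 + (52 + 51)) + 2323/1144)*(-1/1888 + 43) = (1/(-28336 + 103) + 2323/1144)*(81183/1888) = (1/(-28233) + 2323/1144)*(81183/1888) = (-1/28233 + 2323/1144)*(81183/1888) = (65584115/32298552)*(81183/1888) = 1774771736015/20326555392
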